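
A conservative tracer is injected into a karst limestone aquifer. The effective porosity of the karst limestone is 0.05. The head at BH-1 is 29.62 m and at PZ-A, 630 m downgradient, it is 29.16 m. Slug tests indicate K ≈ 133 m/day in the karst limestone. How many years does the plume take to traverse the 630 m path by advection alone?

Hydraulic gradient i = (29.62 − 29.16) / 630 = 0.46 / 630 = 0.0007302.
Darcy flux q = K · i = 133.0 × 0.0007302 = 0.09711 m/day.
Seepage velocity v = q / n_e = 0.09711 / 0.05 = 1.942 m/day.
Travel time t = L / v = 630 / 1.942 = 324.4 days = 0.8881 years.

0.888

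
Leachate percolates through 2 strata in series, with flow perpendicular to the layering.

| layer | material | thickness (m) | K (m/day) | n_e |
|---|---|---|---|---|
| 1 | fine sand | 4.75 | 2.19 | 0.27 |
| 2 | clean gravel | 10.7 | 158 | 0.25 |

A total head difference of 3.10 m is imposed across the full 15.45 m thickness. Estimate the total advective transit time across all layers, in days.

2.86

With flow normal to the layers, continuity requires the same specific discharge q through every layer.
Σ(b_i/K_i) = 4.75/2.19 + 10.7/158 = 2.237 d.
q = Δh / Σ(b_i/K_i) = 3.10 / 2.237 = 1.386 m/day.
In each layer the seepage velocity is v_i = q/n_i, so the layer transit time is t_i = b_i·n_i / q:
  layer 1 (fine sand): t_1 = 4.75 × 0.27 / 1.386 = 0.9253 d
  layer 2 (clean gravel): t_2 = 10.7 × 0.25 / 1.386 = 1.930 d
Total t = Σ t_i = 2.855 days.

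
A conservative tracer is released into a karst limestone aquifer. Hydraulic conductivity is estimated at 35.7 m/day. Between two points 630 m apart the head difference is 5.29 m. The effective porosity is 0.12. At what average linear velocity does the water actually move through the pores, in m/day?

2.50

Hydraulic gradient i = Δh / L = 5.29 / 630 = 0.008397.
Darcy flux q = K · i = 35.70 × 0.008397 = 0.2998 m/day.
Seepage velocity v = q / n_e = 0.2998 / 0.12 = 2.498 m/day.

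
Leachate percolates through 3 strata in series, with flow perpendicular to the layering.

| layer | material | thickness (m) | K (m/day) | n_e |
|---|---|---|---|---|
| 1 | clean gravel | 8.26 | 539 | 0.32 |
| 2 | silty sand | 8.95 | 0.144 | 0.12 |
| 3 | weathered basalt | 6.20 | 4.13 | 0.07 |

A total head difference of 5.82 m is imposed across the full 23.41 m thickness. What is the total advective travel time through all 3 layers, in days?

With flow normal to the layers, continuity requires the same specific discharge q through every layer.
Σ(b_i/K_i) = 8.26/539 + 8.95/0.144 + 6.20/4.13 = 63.67 d.
q = Δh / Σ(b_i/K_i) = 5.82 / 63.67 = 0.09141 m/day.
In each layer the seepage velocity is v_i = q/n_i, so the layer transit time is t_i = b_i·n_i / q:
  layer 1 (clean gravel): t_1 = 8.26 × 0.32 / 0.09141 = 28.92 d
  layer 2 (silty sand): t_2 = 8.95 × 0.12 / 0.09141 = 11.75 d
  layer 3 (weathered basalt): t_3 = 6.20 × 0.07 / 0.09141 = 4.748 d
Total t = Σ t_i = 45.41 days.

45.4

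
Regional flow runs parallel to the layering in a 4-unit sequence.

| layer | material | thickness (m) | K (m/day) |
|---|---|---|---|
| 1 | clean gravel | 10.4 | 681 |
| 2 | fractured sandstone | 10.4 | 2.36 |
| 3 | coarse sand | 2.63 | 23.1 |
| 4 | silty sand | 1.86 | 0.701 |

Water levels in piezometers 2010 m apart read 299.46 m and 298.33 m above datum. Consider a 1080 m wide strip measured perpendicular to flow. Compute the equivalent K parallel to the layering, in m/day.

283

Flow is parallel to layering, so each bed carries its own Darcy discharge and the transmissivities add.
Σ(K_i·b_i) = 681×10.4 + 2.36×10.4 + 23.1×2.63 + 0.701×1.86 = 7169 m²/day.
Total thickness b = 25.29 m, so K_eq = Σ(K_i·b_i)/b = 283.5 m/day.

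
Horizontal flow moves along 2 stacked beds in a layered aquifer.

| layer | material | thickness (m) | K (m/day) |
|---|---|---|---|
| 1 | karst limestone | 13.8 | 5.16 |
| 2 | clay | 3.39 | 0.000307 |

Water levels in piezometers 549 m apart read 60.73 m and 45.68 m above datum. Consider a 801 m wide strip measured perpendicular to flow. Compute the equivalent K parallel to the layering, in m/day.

4.14

Flow is parallel to layering, so each bed carries its own Darcy discharge and the transmissivities add.
Σ(K_i·b_i) = 5.16×13.8 + 0.000307×3.39 = 71.21 m²/day.
Total thickness b = 17.19 m, so K_eq = Σ(K_i·b_i)/b = 4.142 m/day.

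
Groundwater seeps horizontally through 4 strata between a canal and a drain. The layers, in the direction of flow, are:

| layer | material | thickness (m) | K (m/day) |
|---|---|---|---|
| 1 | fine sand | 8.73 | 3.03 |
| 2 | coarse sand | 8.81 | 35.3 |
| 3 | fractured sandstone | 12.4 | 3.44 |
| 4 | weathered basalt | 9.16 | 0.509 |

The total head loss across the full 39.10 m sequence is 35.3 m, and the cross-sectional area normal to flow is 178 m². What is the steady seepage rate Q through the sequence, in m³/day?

254

Flow is perpendicular to layering, so the layers act in series and the equivalent K is the thickness-weighted harmonic mean.
Total thickness L = 8.73 + 8.81 + 12.4 + 9.16 = 39.10 m.
Σ(b_i/K_i) = 8.73/3.03 + 8.81/35.3 + 12.4/3.44 + 9.16/0.509 = 24.73 d.
K_eq = L / Σ(b_i/K_i) = 39.10 / 24.73 = 1.581 m/day.
Q = K_eq · A · (Δh/L) = 1.581 × 178 × (35.3/39.10) = 254.1 m³/day.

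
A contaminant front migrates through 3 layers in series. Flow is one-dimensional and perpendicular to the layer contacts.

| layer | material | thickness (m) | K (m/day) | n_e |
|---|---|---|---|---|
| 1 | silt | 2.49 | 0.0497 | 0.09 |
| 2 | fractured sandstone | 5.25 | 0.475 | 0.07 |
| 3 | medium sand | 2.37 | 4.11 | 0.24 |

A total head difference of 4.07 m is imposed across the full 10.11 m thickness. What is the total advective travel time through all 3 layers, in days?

17.6

With flow normal to the layers, continuity requires the same specific discharge q through every layer.
Σ(b_i/K_i) = 2.49/0.0497 + 5.25/0.475 + 2.37/4.11 = 61.73 d.
q = Δh / Σ(b_i/K_i) = 4.07 / 61.73 = 0.06593 m/day.
In each layer the seepage velocity is v_i = q/n_i, so the layer transit time is t_i = b_i·n_i / q:
  layer 1 (silt): t_1 = 2.49 × 0.09 / 0.06593 = 3.399 d
  layer 2 (fractured sandstone): t_2 = 5.25 × 0.07 / 0.06593 = 5.574 d
  layer 3 (medium sand): t_3 = 2.37 × 0.24 / 0.06593 = 8.627 d
Total t = Σ t_i = 17.60 days.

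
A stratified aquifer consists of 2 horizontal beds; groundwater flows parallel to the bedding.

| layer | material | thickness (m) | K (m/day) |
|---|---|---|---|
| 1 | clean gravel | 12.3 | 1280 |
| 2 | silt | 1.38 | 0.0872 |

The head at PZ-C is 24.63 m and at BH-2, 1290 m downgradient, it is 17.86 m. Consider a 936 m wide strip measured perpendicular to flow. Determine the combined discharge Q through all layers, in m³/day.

Flow is parallel to layering, so each bed carries its own Darcy discharge and the transmissivities add.
Σ(K_i·b_i) = 1280×12.3 + 0.0872×1.38 = 15744 m²/day.
Hydraulic gradient i = (24.63 − 17.86) / 1290 = 6.77 / 1290 = 0.005248.
Q = Σ(K_i·b_i) · W · i = 15744 × 936 × 0.005248 = 77338 m³/day.

77300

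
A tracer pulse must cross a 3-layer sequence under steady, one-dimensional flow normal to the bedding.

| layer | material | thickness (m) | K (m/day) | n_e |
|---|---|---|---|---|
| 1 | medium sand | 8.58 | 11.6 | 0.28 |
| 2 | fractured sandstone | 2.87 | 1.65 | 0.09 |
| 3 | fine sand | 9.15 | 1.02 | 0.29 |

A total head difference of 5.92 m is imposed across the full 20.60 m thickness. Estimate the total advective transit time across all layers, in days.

10.3

With flow normal to the layers, continuity requires the same specific discharge q through every layer.
Σ(b_i/K_i) = 8.58/11.6 + 2.87/1.65 + 9.15/1.02 = 11.45 d.
q = Δh / Σ(b_i/K_i) = 5.92 / 11.45 = 0.5170 m/day.
In each layer the seepage velocity is v_i = q/n_i, so the layer transit time is t_i = b_i·n_i / q:
  layer 1 (medium sand): t_1 = 8.58 × 0.28 / 0.5170 = 4.646 d
  layer 2 (fractured sandstone): t_2 = 2.87 × 0.09 / 0.5170 = 0.4996 d
  layer 3 (fine sand): t_3 = 9.15 × 0.29 / 0.5170 = 5.132 d
Total t = Σ t_i = 10.28 days.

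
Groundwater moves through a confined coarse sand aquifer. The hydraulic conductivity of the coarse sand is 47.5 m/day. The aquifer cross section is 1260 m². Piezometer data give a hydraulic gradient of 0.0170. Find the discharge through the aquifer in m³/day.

Hydraulic gradient i = 0.0170.
Darcy's law: Q = K · A · i = 47.50 × 1260 × 0.01700 = 1017 m³/day.

1020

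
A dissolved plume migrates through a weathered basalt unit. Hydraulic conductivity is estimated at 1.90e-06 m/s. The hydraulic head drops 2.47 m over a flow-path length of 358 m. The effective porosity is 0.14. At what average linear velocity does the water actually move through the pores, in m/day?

0.00809

Convert K: 1.90e-06 m/s × 86400 = 0.1642 m/day.
Hydraulic gradient i = Δh / L = 2.47 / 358 = 0.006899.
Darcy flux q = K · i = 0.1642 × 0.006899 = 0.001133 m/day.
Seepage velocity v = q / n_e = 0.001133 / 0.14 = 0.008090 m/day.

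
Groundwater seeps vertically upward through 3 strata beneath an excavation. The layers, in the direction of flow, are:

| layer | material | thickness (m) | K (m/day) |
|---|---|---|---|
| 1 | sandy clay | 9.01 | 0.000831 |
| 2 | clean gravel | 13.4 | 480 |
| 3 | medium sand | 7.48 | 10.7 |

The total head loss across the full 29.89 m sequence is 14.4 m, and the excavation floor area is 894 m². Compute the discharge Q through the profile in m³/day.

1.19

Flow is perpendicular to layering, so the layers act in series and the equivalent K is the thickness-weighted harmonic mean.
Total thickness L = 9.01 + 13.4 + 7.48 = 29.89 m.
Σ(b_i/K_i) = 9.01/0.000831 + 13.4/480 + 7.48/10.7 = 10843 d.
K_eq = L / Σ(b_i/K_i) = 29.89 / 10843 = 0.002757 m/day.
Q = K_eq · A · (Δh/L) = 0.002757 × 894 × (14.4/29.89) = 1.187 m³/day.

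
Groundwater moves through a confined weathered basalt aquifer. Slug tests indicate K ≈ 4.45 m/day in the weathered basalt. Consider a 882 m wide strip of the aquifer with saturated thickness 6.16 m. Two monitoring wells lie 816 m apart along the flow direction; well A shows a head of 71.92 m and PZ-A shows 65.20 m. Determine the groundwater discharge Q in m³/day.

199

Cross-sectional area A = 882 × 6.16 = 5433 m².
Hydraulic gradient i = (71.92 − 65.20) / 816 = 6.72 / 816 = 0.008235.
Darcy's law: Q = K · A · i = 4.450 × 5433 × 0.008235 = 199.1 m³/day.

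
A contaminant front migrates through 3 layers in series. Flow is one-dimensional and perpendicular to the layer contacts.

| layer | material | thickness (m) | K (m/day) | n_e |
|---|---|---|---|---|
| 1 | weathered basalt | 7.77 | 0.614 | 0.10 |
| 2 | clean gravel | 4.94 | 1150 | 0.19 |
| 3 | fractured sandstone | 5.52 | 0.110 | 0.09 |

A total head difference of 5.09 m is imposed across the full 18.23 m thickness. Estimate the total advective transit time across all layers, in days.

27.3

With flow normal to the layers, continuity requires the same specific discharge q through every layer.
Σ(b_i/K_i) = 7.77/0.614 + 4.94/1150 + 5.52/0.110 = 62.84 d.
q = Δh / Σ(b_i/K_i) = 5.09 / 62.84 = 0.08100 m/day.
In each layer the seepage velocity is v_i = q/n_i, so the layer transit time is t_i = b_i·n_i / q:
  layer 1 (weathered basalt): t_1 = 7.77 × 0.10 / 0.08100 = 9.593 d
  layer 2 (clean gravel): t_2 = 4.94 × 0.19 / 0.08100 = 11.59 d
  layer 3 (fractured sandstone): t_3 = 5.52 × 0.09 / 0.08100 = 6.133 d
Total t = Σ t_i = 27.31 days.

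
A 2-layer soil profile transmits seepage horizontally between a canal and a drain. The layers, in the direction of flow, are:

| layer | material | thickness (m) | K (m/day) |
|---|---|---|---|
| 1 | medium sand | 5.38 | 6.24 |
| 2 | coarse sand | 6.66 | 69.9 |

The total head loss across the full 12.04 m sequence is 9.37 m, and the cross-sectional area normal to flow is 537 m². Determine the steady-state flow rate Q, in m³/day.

Flow is perpendicular to layering, so the layers act in series and the equivalent K is the thickness-weighted harmonic mean.
Total thickness L = 5.38 + 6.66 = 12.04 m.
Σ(b_i/K_i) = 5.38/6.24 + 6.66/69.9 = 0.9575 d.
K_eq = L / Σ(b_i/K_i) = 12.04 / 0.9575 = 12.57 m/day.
Q = K_eq · A · (Δh/L) = 12.57 × 537 × (9.37/12.04) = 5255 m³/day.

5260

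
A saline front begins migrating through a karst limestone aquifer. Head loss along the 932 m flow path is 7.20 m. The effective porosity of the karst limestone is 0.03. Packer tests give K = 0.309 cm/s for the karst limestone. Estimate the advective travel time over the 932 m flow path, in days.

13.6

Convert K: 0.309 cm/s × 864 = 267.0 m/day.
Hydraulic gradient i = Δh / L = 7.20 / 932 = 0.007725.
Darcy flux q = K · i = 267.0 × 0.007725 = 2.062 m/day.
Seepage velocity v = q / n_e = 2.062 / 0.03 = 68.75 m/day.
Travel time t = L / v = 932 / 68.75 = 13.56 days.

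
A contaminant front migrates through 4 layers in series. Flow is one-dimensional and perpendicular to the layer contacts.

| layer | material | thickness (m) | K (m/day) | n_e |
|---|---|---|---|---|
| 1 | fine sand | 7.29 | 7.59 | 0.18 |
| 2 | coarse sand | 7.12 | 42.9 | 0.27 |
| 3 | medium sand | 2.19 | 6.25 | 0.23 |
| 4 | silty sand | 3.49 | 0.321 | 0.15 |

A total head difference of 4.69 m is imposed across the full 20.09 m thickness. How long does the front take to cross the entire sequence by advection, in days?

11.2

With flow normal to the layers, continuity requires the same specific discharge q through every layer.
Σ(b_i/K_i) = 7.29/7.59 + 7.12/42.9 + 2.19/6.25 + 3.49/0.321 = 12.35 d.
q = Δh / Σ(b_i/K_i) = 4.69 / 12.35 = 0.3798 m/day.
In each layer the seepage velocity is v_i = q/n_i, so the layer transit time is t_i = b_i·n_i / q:
  layer 1 (fine sand): t_1 = 7.29 × 0.18 / 0.3798 = 3.455 d
  layer 2 (coarse sand): t_2 = 7.12 × 0.27 / 0.3798 = 5.062 d
  layer 3 (medium sand): t_3 = 2.19 × 0.23 / 0.3798 = 1.326 d
  layer 4 (silty sand): t_4 = 3.49 × 0.15 / 0.3798 = 1.378 d
Total t = Σ t_i = 11.22 days.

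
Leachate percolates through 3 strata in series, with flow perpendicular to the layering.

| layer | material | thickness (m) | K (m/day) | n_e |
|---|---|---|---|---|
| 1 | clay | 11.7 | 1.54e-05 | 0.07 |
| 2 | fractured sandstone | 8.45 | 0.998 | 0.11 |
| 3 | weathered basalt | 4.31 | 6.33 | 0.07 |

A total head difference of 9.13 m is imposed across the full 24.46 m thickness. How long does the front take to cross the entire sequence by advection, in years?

With flow normal to the layers, continuity requires the same specific discharge q through every layer.
Σ(b_i/K_i) = 11.7/1.54e-05 + 8.45/0.998 + 4.31/6.33 = 7.597e+05 d.
q = Δh / Σ(b_i/K_i) = 9.13 / 7.597e+05 = 1.202e-05 m/day.
In each layer the seepage velocity is v_i = q/n_i, so the layer transit time is t_i = b_i·n_i / q:
  layer 1 (clay): t_1 = 11.7 × 0.07 / 1.202e-05 = 68153 d
  layer 2 (fractured sandstone): t_2 = 8.45 × 0.11 / 1.202e-05 = 77348 d
  layer 3 (weathered basalt): t_3 = 4.31 × 0.07 / 1.202e-05 = 25106 d
Total t = Σ t_i = 1.706e+05 days = 467.1 years.

467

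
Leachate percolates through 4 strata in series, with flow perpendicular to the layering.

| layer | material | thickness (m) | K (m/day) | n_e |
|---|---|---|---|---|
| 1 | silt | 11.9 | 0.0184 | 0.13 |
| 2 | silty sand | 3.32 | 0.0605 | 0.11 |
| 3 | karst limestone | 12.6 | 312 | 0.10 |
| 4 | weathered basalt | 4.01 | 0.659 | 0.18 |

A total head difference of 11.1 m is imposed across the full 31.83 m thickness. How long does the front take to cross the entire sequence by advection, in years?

0.680

With flow normal to the layers, continuity requires the same specific discharge q through every layer.
Σ(b_i/K_i) = 11.9/0.0184 + 3.32/0.0605 + 12.6/312 + 4.01/0.659 = 707.7 d.
q = Δh / Σ(b_i/K_i) = 11.1 / 707.7 = 0.01568 m/day.
In each layer the seepage velocity is v_i = q/n_i, so the layer transit time is t_i = b_i·n_i / q:
  layer 1 (silt): t_1 = 11.9 × 0.13 / 0.01568 = 98.64 d
  layer 2 (silty sand): t_2 = 3.32 × 0.11 / 0.01568 = 23.29 d
  layer 3 (karst limestone): t_3 = 12.6 × 0.10 / 0.01568 = 80.34 d
  layer 4 (weathered basalt): t_4 = 4.01 × 0.18 / 0.01568 = 46.02 d
Total t = Σ t_i = 248.3 days = 0.6798 years.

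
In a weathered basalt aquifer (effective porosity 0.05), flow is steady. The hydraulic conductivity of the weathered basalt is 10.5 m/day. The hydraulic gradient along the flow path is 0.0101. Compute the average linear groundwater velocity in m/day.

2.12

Hydraulic gradient i = 0.0101.
Darcy flux q = K · i = 10.50 × 0.01010 = 0.1060 m/day.
Seepage velocity v = q / n_e = 0.1060 / 0.05 = 2.121 m/day.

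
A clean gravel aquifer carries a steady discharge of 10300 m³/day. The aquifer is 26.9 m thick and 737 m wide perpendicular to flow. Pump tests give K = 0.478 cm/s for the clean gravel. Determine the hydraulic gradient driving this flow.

Convert K: 0.478 cm/s × 864 = 413.0 m/day.
Cross-sectional area A = 737 × 26.9 = 19825 m².
From Q = K·A·i, i = Q / (K·A) = 10300 / (413.0 × 19825) = 0.001258.

0.00126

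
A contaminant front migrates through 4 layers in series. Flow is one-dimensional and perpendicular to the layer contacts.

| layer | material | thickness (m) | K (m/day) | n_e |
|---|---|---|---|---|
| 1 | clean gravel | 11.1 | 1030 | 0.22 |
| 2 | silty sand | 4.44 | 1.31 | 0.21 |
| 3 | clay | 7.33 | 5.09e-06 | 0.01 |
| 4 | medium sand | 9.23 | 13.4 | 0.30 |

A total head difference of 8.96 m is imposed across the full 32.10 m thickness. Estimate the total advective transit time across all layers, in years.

With flow normal to the layers, continuity requires the same specific discharge q through every layer.
Σ(b_i/K_i) = 11.1/1030 + 4.44/1.31 + 7.33/5.09e-06 + 9.23/13.4 = 1.440e+06 d.
q = Δh / Σ(b_i/K_i) = 8.96 / 1.440e+06 = 6.222e-06 m/day.
In each layer the seepage velocity is v_i = q/n_i, so the layer transit time is t_i = b_i·n_i / q:
  layer 1 (clean gravel): t_1 = 11.1 × 0.22 / 6.222e-06 = 3.925e+05 d
  layer 2 (silty sand): t_2 = 4.44 × 0.21 / 6.222e-06 = 1.499e+05 d
  layer 3 (clay): t_3 = 7.33 × 0.01 / 6.222e-06 = 11781 d
  layer 4 (medium sand): t_4 = 9.23 × 0.30 / 6.222e-06 = 4.450e+05 d
Total t = Σ t_i = 9.992e+05 days = 2736 years.

2740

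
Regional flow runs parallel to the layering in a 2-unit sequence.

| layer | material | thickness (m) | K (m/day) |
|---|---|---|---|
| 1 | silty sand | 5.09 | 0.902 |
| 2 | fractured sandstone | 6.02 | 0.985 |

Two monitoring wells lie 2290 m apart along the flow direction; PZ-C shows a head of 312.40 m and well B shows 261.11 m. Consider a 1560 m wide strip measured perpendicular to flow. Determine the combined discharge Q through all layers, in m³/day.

368

Flow is parallel to layering, so each bed carries its own Darcy discharge and the transmissivities add.
Σ(K_i·b_i) = 0.902×5.09 + 0.985×6.02 = 10.52 m²/day.
Hydraulic gradient i = (312.40 − 261.11) / 2290 = 51.29 / 2290 = 0.02240.
Q = Σ(K_i·b_i) · W · i = 10.52 × 1560 × 0.02240 = 367.6 m³/day.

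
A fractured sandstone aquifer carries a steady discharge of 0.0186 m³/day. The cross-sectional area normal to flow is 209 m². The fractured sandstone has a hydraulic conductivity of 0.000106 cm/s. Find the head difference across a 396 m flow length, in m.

Convert K: 0.000106 cm/s × 864 = 0.09158 m/day.
From Q = K·A·i, i = Q / (K·A) = 0.0186 / (0.09158 × 209.0) = 0.0009717.
Head loss Δh = i · L = 0.0009717 × 396 = 0.3848 m.

0.385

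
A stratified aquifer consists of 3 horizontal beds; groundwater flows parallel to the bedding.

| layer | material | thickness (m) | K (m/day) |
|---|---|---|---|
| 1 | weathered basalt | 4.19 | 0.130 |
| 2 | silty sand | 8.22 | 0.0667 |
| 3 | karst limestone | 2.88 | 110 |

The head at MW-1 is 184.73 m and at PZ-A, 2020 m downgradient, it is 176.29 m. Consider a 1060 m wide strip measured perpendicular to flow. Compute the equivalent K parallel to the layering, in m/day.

20.8

Flow is parallel to layering, so each bed carries its own Darcy discharge and the transmissivities add.
Σ(K_i·b_i) = 0.130×4.19 + 0.0667×8.22 + 110×2.88 = 317.9 m²/day.
Total thickness b = 15.29 m, so K_eq = Σ(K_i·b_i)/b = 20.79 m/day.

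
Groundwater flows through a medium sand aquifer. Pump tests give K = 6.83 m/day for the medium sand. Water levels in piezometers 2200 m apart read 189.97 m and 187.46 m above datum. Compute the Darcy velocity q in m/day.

0.00779

Hydraulic gradient i = (189.97 − 187.46) / 2200 = 2.51 / 2200 = 0.001141.
Specific discharge q = K · i = 6.830 × 0.001141 = 0.007792 m/day.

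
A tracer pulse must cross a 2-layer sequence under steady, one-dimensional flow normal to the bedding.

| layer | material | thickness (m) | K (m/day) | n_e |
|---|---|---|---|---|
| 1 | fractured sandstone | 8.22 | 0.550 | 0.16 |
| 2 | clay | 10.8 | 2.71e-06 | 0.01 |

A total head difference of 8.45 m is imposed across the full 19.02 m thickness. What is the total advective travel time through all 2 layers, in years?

1840

With flow normal to the layers, continuity requires the same specific discharge q through every layer.
Σ(b_i/K_i) = 8.22/0.550 + 10.8/2.71e-06 = 3.985e+06 d.
q = Δh / Σ(b_i/K_i) = 8.45 / 3.985e+06 = 2.120e-06 m/day.
In each layer the seepage velocity is v_i = q/n_i, so the layer transit time is t_i = b_i·n_i / q:
  layer 1 (fractured sandstone): t_1 = 8.22 × 0.16 / 2.120e-06 = 6.203e+05 d
  layer 2 (clay): t_2 = 10.8 × 0.01 / 2.120e-06 = 50936 d
Total t = Σ t_i = 6.712e+05 days = 1838 years.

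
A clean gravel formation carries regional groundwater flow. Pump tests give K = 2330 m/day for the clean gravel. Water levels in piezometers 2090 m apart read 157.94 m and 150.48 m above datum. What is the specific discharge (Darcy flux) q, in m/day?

Hydraulic gradient i = (157.94 − 150.48) / 2090 = 7.46 / 2090 = 0.003569.
Specific discharge q = K · i = 2330 × 0.003569 = 8.317 m/day.

8.32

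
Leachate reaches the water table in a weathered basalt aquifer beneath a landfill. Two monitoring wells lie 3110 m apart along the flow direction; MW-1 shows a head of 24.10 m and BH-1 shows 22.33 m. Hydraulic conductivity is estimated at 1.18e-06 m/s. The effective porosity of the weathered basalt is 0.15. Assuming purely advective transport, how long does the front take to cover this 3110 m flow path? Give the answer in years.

Convert K: 1.18e-06 m/s × 86400 = 0.1020 m/day.
Hydraulic gradient i = (24.10 − 22.33) / 3110 = 1.77 / 3110 = 0.0005691.
Darcy flux q = K · i = 0.1020 × 0.0005691 = 5.802e-05 m/day.
Seepage velocity v = q / n_e = 5.802e-05 / 0.15 = 0.0003868 m/day.
Travel time t = L / v = 3110 / 0.0003868 = 8.040e+06 days = 22012 years.

22000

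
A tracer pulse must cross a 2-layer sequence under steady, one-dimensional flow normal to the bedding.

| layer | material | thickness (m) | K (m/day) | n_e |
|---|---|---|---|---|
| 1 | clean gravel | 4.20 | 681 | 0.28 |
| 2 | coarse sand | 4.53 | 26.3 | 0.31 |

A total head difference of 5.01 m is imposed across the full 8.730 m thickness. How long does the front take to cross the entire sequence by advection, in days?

0.0919

With flow normal to the layers, continuity requires the same specific discharge q through every layer.
Σ(b_i/K_i) = 4.20/681 + 4.53/26.3 = 0.1784 d.
q = Δh / Σ(b_i/K_i) = 5.01 / 0.1784 = 28.08 m/day.
In each layer the seepage velocity is v_i = q/n_i, so the layer transit time is t_i = b_i·n_i / q:
  layer 1 (clean gravel): t_1 = 4.20 × 0.28 / 28.08 = 0.04188 d
  layer 2 (coarse sand): t_2 = 4.53 × 0.31 / 28.08 = 0.05001 d
Total t = Σ t_i = 0.09189 days.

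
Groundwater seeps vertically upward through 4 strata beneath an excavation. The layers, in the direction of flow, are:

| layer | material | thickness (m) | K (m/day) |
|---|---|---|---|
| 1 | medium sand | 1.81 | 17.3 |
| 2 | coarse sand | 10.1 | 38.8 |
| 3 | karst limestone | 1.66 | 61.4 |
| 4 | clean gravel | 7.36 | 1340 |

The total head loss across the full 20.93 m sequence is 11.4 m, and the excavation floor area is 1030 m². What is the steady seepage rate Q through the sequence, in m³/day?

Flow is perpendicular to layering, so the layers act in series and the equivalent K is the thickness-weighted harmonic mean.
Total thickness L = 1.81 + 10.1 + 1.66 + 7.36 = 20.93 m.
Σ(b_i/K_i) = 1.81/17.3 + 10.1/38.8 + 1.66/61.4 + 7.36/1340 = 0.3975 d.
K_eq = L / Σ(b_i/K_i) = 20.93 / 0.3975 = 52.66 m/day.
Q = K_eq · A · (Δh/L) = 52.66 × 1030 × (11.4/20.93) = 29542 m³/day.

29500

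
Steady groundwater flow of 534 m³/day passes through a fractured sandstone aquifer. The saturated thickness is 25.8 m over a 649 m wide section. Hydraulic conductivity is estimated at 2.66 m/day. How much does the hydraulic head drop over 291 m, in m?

Cross-sectional area A = 649 × 25.8 = 16744 m².
From Q = K·A·i, i = Q / (K·A) = 534 / (2.660 × 16744) = 0.01199.
Head loss Δh = i · L = 0.01199 × 291 = 3.489 m.

3.49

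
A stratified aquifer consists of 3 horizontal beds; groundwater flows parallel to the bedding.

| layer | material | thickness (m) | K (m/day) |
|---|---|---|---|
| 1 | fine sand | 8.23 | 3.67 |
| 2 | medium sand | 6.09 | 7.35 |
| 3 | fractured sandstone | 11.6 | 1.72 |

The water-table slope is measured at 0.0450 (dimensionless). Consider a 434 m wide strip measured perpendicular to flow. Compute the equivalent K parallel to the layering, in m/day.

3.66

Flow is parallel to layering, so each bed carries its own Darcy discharge and the transmissivities add.
Σ(K_i·b_i) = 3.67×8.23 + 7.35×6.09 + 1.72×11.6 = 94.92 m²/day.
Total thickness b = 25.92 m, so K_eq = Σ(K_i·b_i)/b = 3.662 m/day.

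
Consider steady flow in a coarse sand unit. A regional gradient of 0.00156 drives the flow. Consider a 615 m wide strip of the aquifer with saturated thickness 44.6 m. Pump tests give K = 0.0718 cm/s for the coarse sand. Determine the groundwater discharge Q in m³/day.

2650

Convert K: 0.0718 cm/s × 864 = 62.04 m/day.
Cross-sectional area A = 615 × 44.6 = 27429 m².
Hydraulic gradient i = 0.00156.
Darcy's law: Q = K · A · i = 62.04 × 27429 × 0.001560 = 2654 m³/day.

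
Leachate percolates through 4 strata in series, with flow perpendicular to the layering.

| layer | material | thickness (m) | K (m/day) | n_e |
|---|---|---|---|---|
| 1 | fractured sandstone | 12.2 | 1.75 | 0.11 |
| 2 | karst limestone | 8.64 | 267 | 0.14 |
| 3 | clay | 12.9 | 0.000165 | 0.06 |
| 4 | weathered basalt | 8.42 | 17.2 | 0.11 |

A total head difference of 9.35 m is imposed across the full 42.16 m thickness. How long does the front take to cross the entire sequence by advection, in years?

With flow normal to the layers, continuity requires the same specific discharge q through every layer.
Σ(b_i/K_i) = 12.2/1.75 + 8.64/267 + 12.9/0.000165 + 8.42/17.2 = 78189 d.
q = Δh / Σ(b_i/K_i) = 9.35 / 78189 = 0.0001196 m/day.
In each layer the seepage velocity is v_i = q/n_i, so the layer transit time is t_i = b_i·n_i / q:
  layer 1 (fractured sandstone): t_1 = 12.2 × 0.11 / 0.0001196 = 11222 d
  layer 2 (karst limestone): t_2 = 8.64 × 0.14 / 0.0001196 = 10115 d
  layer 3 (clay): t_3 = 12.9 × 0.06 / 0.0001196 = 6473 d
  layer 4 (weathered basalt): t_4 = 8.42 × 0.11 / 0.0001196 = 7745 d
Total t = Σ t_i = 35556 days = 97.35 years.

97.3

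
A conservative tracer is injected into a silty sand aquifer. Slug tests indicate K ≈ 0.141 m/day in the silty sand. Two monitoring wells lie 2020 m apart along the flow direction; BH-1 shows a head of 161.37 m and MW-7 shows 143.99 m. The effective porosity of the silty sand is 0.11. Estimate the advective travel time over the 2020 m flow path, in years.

501

Hydraulic gradient i = (161.37 − 143.99) / 2020 = 17.38 / 2020 = 0.008604.
Darcy flux q = K · i = 0.1410 × 0.008604 = 0.001213 m/day.
Seepage velocity v = q / n_e = 0.001213 / 0.11 = 0.01103 m/day.
Travel time t = L / v = 2020 / 0.01103 = 1.832e+05 days = 501.5 years.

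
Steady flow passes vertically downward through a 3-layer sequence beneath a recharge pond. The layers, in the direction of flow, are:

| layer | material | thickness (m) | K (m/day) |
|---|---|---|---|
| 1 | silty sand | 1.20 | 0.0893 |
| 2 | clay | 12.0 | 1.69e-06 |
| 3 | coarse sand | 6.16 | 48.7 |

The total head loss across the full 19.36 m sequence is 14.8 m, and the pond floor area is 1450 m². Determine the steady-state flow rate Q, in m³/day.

0.00302

Flow is perpendicular to layering, so the layers act in series and the equivalent K is the thickness-weighted harmonic mean.
Total thickness L = 1.20 + 12.0 + 6.16 = 19.36 m.
Σ(b_i/K_i) = 1.20/0.0893 + 12.0/1.69e-06 + 6.16/48.7 = 7.101e+06 d.
K_eq = L / Σ(b_i/K_i) = 19.36 / 7.101e+06 = 2.727e-06 m/day.
Q = K_eq · A · (Δh/L) = 2.727e-06 × 1450 × (14.8/19.36) = 0.003022 m³/day.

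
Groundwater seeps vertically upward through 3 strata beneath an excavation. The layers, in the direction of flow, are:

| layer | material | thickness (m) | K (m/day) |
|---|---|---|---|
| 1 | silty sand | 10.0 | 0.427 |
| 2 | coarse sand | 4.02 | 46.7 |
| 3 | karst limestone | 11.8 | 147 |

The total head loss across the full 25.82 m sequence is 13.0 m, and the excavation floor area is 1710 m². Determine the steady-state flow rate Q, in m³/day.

Flow is perpendicular to layering, so the layers act in series and the equivalent K is the thickness-weighted harmonic mean.
Total thickness L = 10.0 + 4.02 + 11.8 = 25.82 m.
Σ(b_i/K_i) = 10.0/0.427 + 4.02/46.7 + 11.8/147 = 23.59 d.
K_eq = L / Σ(b_i/K_i) = 25.82 / 23.59 = 1.095 m/day.
Q = K_eq · A · (Δh/L) = 1.095 × 1710 × (13.0/25.82) = 942.5 m³/day.

943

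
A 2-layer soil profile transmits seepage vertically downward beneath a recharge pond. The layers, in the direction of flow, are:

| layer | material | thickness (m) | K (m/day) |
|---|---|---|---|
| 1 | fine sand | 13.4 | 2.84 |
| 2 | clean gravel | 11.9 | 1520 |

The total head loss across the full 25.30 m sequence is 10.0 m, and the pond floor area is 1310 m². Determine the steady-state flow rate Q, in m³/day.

2770

Flow is perpendicular to layering, so the layers act in series and the equivalent K is the thickness-weighted harmonic mean.
Total thickness L = 13.4 + 11.9 = 25.30 m.
Σ(b_i/K_i) = 13.4/2.84 + 11.9/1520 = 4.726 d.
K_eq = L / Σ(b_i/K_i) = 25.30 / 4.726 = 5.353 m/day.
Q = K_eq · A · (Δh/L) = 5.353 × 1310 × (10.0/25.30) = 2772 m³/day.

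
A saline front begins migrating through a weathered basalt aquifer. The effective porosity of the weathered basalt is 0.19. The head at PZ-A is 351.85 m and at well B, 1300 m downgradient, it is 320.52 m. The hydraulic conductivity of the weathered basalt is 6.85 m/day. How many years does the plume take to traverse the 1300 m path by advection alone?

Hydraulic gradient i = (351.85 − 320.52) / 1300 = 31.33 / 1300 = 0.02410.
Darcy flux q = K · i = 6.850 × 0.02410 = 0.1651 m/day.
Seepage velocity v = q / n_e = 0.1651 / 0.19 = 0.8689 m/day.
Travel time t = L / v = 1300 / 0.8689 = 1496 days = 4.096 years.

4.10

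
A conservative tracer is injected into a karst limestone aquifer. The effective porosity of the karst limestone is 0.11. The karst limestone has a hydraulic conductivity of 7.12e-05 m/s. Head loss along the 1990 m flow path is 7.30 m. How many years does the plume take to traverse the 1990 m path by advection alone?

26.6

Convert K: 7.12e-05 m/s × 86400 = 6.152 m/day.
Hydraulic gradient i = Δh / L = 7.30 / 1990 = 0.003668.
Darcy flux q = K · i = 6.152 × 0.003668 = 0.02257 m/day.
Seepage velocity v = q / n_e = 0.02257 / 0.11 = 0.2051 m/day.
Travel time t = L / v = 1990 / 0.2051 = 9700 days = 26.56 years.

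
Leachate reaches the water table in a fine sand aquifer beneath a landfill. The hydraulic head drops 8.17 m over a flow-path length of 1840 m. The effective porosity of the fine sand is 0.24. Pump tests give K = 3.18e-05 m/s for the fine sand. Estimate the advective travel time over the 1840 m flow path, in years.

99.1

Convert K: 3.18e-05 m/s × 86400 = 2.748 m/day.
Hydraulic gradient i = Δh / L = 8.17 / 1840 = 0.004440.
Darcy flux q = K · i = 2.748 × 0.004440 = 0.01220 m/day.
Seepage velocity v = q / n_e = 0.01220 / 0.24 = 0.05083 m/day.
Travel time t = L / v = 1840 / 0.05083 = 36198 days = 99.10 years.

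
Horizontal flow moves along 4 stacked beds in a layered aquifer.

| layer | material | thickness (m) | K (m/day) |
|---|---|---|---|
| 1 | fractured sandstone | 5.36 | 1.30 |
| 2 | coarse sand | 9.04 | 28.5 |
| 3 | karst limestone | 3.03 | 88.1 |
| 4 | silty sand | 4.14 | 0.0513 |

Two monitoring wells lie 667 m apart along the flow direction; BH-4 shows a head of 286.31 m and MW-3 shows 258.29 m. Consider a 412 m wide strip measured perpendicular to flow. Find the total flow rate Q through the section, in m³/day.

9200

Flow is parallel to layering, so each bed carries its own Darcy discharge and the transmissivities add.
Σ(K_i·b_i) = 1.30×5.36 + 28.5×9.04 + 88.1×3.03 + 0.0513×4.14 = 531.8 m²/day.
Hydraulic gradient i = (286.31 − 258.29) / 667 = 28.02 / 667 = 0.04201.
Q = Σ(K_i·b_i) · W · i = 531.8 × 412 × 0.04201 = 9204 m³/day.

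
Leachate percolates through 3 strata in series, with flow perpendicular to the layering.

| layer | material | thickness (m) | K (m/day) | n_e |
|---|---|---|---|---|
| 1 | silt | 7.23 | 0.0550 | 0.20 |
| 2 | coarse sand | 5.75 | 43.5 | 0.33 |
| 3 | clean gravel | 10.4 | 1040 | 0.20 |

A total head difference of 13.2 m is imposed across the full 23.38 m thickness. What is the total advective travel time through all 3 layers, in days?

54.1

With flow normal to the layers, continuity requires the same specific discharge q through every layer.
Σ(b_i/K_i) = 7.23/0.0550 + 5.75/43.5 + 10.4/1040 = 131.6 d.
q = Δh / Σ(b_i/K_i) = 13.2 / 131.6 = 0.1003 m/day.
In each layer the seepage velocity is v_i = q/n_i, so the layer transit time is t_i = b_i·n_i / q:
  layer 1 (silt): t_1 = 7.23 × 0.20 / 0.1003 = 14.42 d
  layer 2 (coarse sand): t_2 = 5.75 × 0.33 / 0.1003 = 18.92 d
  layer 3 (clean gravel): t_3 = 10.4 × 0.20 / 0.1003 = 20.74 d
Total t = Σ t_i = 54.07 days.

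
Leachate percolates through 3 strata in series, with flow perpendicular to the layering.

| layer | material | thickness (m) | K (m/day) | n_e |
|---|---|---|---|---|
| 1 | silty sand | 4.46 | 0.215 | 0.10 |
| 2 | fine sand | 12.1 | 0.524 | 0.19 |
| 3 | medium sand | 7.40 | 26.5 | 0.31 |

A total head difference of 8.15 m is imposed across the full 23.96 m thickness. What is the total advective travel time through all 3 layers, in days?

With flow normal to the layers, continuity requires the same specific discharge q through every layer.
Σ(b_i/K_i) = 4.46/0.215 + 12.1/0.524 + 7.40/26.5 = 44.12 d.
q = Δh / Σ(b_i/K_i) = 8.15 / 44.12 = 0.1847 m/day.
In each layer the seepage velocity is v_i = q/n_i, so the layer transit time is t_i = b_i·n_i / q:
  layer 1 (silty sand): t_1 = 4.46 × 0.10 / 0.1847 = 2.414 d
  layer 2 (fine sand): t_2 = 12.1 × 0.19 / 0.1847 = 12.44 d
  layer 3 (medium sand): t_3 = 7.40 × 0.31 / 0.1847 = 12.42 d
Total t = Σ t_i = 27.28 days.

27.3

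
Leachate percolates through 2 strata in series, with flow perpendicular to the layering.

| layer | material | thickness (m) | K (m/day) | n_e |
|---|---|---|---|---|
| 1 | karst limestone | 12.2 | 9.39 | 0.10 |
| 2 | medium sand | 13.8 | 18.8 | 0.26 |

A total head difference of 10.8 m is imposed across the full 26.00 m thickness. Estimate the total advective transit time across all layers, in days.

0.905

With flow normal to the layers, continuity requires the same specific discharge q through every layer.
Σ(b_i/K_i) = 12.2/9.39 + 13.8/18.8 = 2.033 d.
q = Δh / Σ(b_i/K_i) = 10.8 / 2.033 = 5.312 m/day.
In each layer the seepage velocity is v_i = q/n_i, so the layer transit time is t_i = b_i·n_i / q:
  layer 1 (karst limestone): t_1 = 12.2 × 0.10 / 5.312 = 0.2297 d
  layer 2 (medium sand): t_2 = 13.8 × 0.26 / 5.312 = 0.6755 d
Total t = Σ t_i = 0.9052 days.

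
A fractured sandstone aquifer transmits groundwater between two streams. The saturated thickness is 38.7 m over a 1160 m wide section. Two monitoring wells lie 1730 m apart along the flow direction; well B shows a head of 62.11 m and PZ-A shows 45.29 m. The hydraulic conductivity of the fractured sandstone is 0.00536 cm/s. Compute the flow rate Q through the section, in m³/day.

Convert K: 0.00536 cm/s × 864 = 4.631 m/day.
Cross-sectional area A = 1160 × 38.7 = 44892 m².
Hydraulic gradient i = (62.11 − 45.29) / 1730 = 16.82 / 1730 = 0.009723.
Darcy's law: Q = K · A · i = 4.631 × 44892 × 0.009723 = 2021 m³/day.

2020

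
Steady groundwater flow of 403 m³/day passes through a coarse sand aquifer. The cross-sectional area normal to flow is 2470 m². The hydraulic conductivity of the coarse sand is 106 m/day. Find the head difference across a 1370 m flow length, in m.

From Q = K·A·i, i = Q / (K·A) = 403 / (106.0 × 2470) = 0.001539.
Head loss Δh = i · L = 0.001539 × 1370 = 2.109 m.

2.11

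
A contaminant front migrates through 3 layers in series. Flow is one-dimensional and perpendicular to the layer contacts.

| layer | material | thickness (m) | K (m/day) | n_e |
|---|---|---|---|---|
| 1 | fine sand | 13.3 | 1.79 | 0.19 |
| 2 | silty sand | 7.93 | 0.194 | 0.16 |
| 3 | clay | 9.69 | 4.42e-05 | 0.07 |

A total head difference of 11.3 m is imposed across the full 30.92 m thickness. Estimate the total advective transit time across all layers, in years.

238

With flow normal to the layers, continuity requires the same specific discharge q through every layer.
Σ(b_i/K_i) = 13.3/1.79 + 7.93/0.194 + 9.69/4.42e-05 = 2.193e+05 d.
q = Δh / Σ(b_i/K_i) = 11.3 / 2.193e+05 = 5.153e-05 m/day.
In each layer the seepage velocity is v_i = q/n_i, so the layer transit time is t_i = b_i·n_i / q:
  layer 1 (fine sand): t_1 = 13.3 × 0.19 / 5.153e-05 = 49037 d
  layer 2 (silty sand): t_2 = 7.93 × 0.16 / 5.153e-05 = 24621 d
  layer 3 (clay): t_3 = 9.69 × 0.07 / 5.153e-05 = 13163 d
Total t = Σ t_i = 86821 days = 237.7 years.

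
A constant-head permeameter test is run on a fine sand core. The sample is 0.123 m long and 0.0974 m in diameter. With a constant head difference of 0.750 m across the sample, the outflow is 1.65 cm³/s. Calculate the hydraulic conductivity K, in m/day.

3.14

Cross-sectional area A = π·(d/2)² = π × (0.0974/2)² = 0.007451 m².
Convert discharge: 1.65 cm³/s = 1.650e-06 m³/s.
Darcy's law rearranged: K = Q·L / (A·Δh) = 1.650e-06 × 0.123 / (0.007451 × 0.750) = 3.632e-05 m/s = 3.138 m/day.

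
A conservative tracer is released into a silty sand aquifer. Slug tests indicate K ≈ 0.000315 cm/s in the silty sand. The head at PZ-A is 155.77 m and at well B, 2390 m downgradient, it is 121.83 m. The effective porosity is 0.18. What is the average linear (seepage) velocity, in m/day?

Convert K: 0.000315 cm/s × 864 = 0.2722 m/day.
Hydraulic gradient i = (155.77 − 121.83) / 2390 = 33.94 / 2390 = 0.01420.
Darcy flux q = K · i = 0.2722 × 0.01420 = 0.003865 m/day.
Seepage velocity v = q / n_e = 0.003865 / 0.18 = 0.02147 m/day.

0.0215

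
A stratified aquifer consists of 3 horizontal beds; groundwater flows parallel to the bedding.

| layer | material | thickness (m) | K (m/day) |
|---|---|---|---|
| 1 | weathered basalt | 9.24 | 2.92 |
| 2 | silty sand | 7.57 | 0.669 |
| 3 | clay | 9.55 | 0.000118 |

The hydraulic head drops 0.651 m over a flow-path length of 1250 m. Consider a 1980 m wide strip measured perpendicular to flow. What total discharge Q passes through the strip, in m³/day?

33.0

Flow is parallel to layering, so each bed carries its own Darcy discharge and the transmissivities add.
Σ(K_i·b_i) = 2.92×9.24 + 0.669×7.57 + 0.000118×9.55 = 32.05 m²/day.
Hydraulic gradient i = Δh / L = 0.651 / 1250 = 0.0005208.
Q = Σ(K_i·b_i) · W · i = 32.05 × 1980 × 0.0005208 = 33.05 m³/day.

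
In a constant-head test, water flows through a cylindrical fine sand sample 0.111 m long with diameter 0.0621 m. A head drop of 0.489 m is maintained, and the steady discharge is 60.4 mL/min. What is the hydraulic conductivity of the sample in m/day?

6.52

Cross-sectional area A = π·(d/2)² = π × (0.0621/2)² = 0.003029 m².
Convert discharge: 60.4 mL/min = 1.007e-06 m³/s.
Darcy's law rearranged: K = Q·L / (A·Δh) = 1.007e-06 × 0.111 / (0.003029 × 0.489) = 7.544e-05 m/s = 6.518 m/day.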